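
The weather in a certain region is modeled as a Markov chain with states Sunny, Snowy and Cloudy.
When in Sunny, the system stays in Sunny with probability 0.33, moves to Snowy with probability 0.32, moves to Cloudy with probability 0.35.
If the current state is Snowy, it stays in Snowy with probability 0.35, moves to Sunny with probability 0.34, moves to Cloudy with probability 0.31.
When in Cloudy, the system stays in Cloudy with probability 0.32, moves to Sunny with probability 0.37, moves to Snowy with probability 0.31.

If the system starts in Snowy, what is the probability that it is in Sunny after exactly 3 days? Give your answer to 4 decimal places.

Propagate the distribution vector 3 days from Snowy.
After 0 days: (0.0000, 1.0000, 0.0000)
After 1 day: (0.3400, 0.3500, 0.3100)
After 2 days: (0.3459, 0.3274, 0.3267)
After 3 days: (0.3463, 0.3266, 0.3271)
P(in Sunny after 3 days) = 0.3463

0.3463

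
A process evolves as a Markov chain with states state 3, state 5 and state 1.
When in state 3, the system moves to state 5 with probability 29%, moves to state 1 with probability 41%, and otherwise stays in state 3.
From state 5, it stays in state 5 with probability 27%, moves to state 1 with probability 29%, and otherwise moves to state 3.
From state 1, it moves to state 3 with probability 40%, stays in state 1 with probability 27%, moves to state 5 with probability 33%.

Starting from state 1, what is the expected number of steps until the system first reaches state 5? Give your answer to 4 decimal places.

Let t(s) be the expected number of steps to first reach state 5 from state s, with t(state 5) = 0. Conditioning on the first step:
t(state 3) = 1 + 0.3·t(state 3) + 0.41·t(state 1)
t(state 1) = 1 + 0.4·t(state 3) + 0.27·t(state 1)
Solving: t(state 3) = 3.2853, t(state 1) = 3.1700.
Expected steps from state 1 to state 5: 3.1700.

3.1700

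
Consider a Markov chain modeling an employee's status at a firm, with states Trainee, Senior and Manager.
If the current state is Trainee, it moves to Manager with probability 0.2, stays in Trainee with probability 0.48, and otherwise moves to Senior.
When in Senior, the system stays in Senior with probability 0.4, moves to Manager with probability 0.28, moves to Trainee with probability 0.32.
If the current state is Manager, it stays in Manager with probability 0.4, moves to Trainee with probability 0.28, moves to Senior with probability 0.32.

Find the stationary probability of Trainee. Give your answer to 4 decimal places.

0.3674

Let the stationary distribution be π with π = πP and π_1 + π_2 + π_3 = 1.
π_1 = 0.48·π_1 + 0.32·π_2 + 0.28·π_3
π_2 = 0.32·π_1 + 0.4·π_2 + 0.32·π_3
Solving with the normalization constraint gives π = (0.3674, 0.3478, 0.2848).
So the stationary probability of Trainee is 0.3674.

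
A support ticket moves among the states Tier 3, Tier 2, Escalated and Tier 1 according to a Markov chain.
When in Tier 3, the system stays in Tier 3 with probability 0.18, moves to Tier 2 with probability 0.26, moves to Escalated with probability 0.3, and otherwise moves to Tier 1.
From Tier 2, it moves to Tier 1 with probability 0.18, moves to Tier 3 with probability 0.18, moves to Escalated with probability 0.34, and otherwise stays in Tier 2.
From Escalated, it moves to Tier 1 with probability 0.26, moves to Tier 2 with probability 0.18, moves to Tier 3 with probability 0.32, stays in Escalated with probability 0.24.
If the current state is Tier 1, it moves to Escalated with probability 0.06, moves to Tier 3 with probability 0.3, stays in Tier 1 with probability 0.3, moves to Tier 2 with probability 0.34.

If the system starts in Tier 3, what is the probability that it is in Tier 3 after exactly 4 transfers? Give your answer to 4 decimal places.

0.2430

Propagate the distribution vector 4 transfers from Tier 3.
After 0 transfers: (1.0000, 0.0000, 0.0000, 0.0000)
After 1 transfer: (0.1800, 0.2600, 0.3000, 0.2600)
After 2 transfers: (0.2532, 0.2672, 0.2300, 0.2496)
After 3 transfers: (0.2422, 0.2723, 0.2370, 0.2486)
After 4 transfers: (0.2430, 0.2718, 0.2370, 0.2482)
P(in Tier 3 after 4 transfers) = 0.2430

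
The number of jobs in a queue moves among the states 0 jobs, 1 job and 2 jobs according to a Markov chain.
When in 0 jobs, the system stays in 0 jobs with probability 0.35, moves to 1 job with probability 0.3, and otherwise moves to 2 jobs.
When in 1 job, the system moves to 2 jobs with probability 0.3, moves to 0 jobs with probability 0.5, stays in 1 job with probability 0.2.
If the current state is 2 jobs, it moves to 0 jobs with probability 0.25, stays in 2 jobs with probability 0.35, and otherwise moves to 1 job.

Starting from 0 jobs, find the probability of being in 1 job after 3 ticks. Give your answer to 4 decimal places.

0.3030

Propagate the distribution vector 3 ticks from 0 jobs.
After 0 ticks: (1.0000, 0.0000, 0.0000)
After 1 tick: (0.3500, 0.3000, 0.3500)
After 2 ticks: (0.3600, 0.3050, 0.3350)
After 3 ticks: (0.3623, 0.3030, 0.3348)
P(in 1 job after 3 ticks) = 0.3030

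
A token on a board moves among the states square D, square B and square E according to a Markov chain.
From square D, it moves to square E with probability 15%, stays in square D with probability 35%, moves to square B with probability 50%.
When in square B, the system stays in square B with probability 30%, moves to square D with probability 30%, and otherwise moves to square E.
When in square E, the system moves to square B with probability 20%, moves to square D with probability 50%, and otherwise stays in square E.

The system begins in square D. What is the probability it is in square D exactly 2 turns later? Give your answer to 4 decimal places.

0.3475

Sum over the intermediate state after 1 turn:
P = P(square D→square D)·P(square D→square D) + P(square D→square B)·P(square B→square D) + P(square D→square E)·P(square E→square D)
  = 0.35×0.35 + 0.5×0.3 + 0.15×0.5
  = 0.1225 + 0.1500 + 0.0750 = 0.3475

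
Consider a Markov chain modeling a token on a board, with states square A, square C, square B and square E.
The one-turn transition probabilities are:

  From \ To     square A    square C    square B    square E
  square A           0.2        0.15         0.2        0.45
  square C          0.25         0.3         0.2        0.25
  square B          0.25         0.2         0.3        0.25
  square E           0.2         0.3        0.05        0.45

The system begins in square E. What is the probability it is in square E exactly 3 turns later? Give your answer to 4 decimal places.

0.3695

Propagate the distribution vector 3 turns from square E.
After 0 turns: (0.0000, 0.0000, 0.0000, 1.0000)
After 1 turn: (0.2000, 0.3000, 0.0500, 0.4500)
After 2 turns: (0.2175, 0.2650, 0.1375, 0.3800)
After 3 turns: (0.2201, 0.2536, 0.1568, 0.3695)
P(in square E after 3 turns) = 0.3695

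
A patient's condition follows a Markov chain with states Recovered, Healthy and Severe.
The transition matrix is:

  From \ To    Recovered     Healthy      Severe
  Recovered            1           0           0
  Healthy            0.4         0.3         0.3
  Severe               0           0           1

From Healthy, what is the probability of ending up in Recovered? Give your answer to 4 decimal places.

Let h(s) be the probability of absorption at Recovered starting from transient state s. Then h(Recovered) = 1 and h(Severe) = 0. By first-step analysis:
h(Healthy) = 0.4·1 + 0.3·h(Healthy) + 0.3·0
Solving: h(Healthy) = 0.5714.
Starting from Healthy, the probability is 0.5714.

0.5714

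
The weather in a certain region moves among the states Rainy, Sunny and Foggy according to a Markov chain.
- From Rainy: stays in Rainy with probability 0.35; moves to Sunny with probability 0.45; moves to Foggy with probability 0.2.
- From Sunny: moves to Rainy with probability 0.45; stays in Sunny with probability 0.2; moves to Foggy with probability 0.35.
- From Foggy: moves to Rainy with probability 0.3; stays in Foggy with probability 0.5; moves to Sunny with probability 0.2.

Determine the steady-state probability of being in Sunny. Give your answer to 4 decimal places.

0.2904

Let the stationary distribution be π with π = πP and π_1 + π_2 + π_3 = 1.
π_1 = 0.35·π_1 + 0.45·π_2 + 0.3·π_3
π_2 = 0.45·π_1 + 0.2·π_2 + 0.2·π_3
Solving with the normalization constraint gives π = (0.3616, 0.2904, 0.3479).
So the stationary probability of Sunny is 0.2904.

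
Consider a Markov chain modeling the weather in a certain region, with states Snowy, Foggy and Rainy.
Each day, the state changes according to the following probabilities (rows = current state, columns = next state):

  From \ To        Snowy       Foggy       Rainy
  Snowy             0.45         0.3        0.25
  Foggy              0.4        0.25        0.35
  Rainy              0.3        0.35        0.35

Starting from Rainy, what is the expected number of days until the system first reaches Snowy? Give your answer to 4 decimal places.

Let t(s) be the expected number of days to first reach Snowy from state s, with t(Snowy) = 0. Conditioning on the first day:
t(Foggy) = 1 + 0.25·t(Foggy) + 0.35·t(Rainy)
t(Rainy) = 1 + 0.35·t(Foggy) + 0.35·t(Rainy)
Solving: t(Foggy) = 2.7397, t(Rainy) = 3.0137.
Expected days from Rainy to Snowy: 3.0137.

3.0137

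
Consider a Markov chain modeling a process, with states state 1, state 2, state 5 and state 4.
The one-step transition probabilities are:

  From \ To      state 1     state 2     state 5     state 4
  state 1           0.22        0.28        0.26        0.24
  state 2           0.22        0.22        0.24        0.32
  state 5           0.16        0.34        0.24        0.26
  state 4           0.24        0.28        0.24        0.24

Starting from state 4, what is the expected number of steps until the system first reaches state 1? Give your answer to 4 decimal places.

Let t(s) be the expected number of steps to first reach state 1 from state s, with t(state 1) = 0. Conditioning on the first step:
t(state 2) = 1 + 0.22·t(state 2) + 0.24·t(state 5) + 0.32·t(state 4)
t(state 5) = 1 + 0.34·t(state 2) + 0.24·t(state 5) + 0.26·t(state 4)
t(state 4) = 1 + 0.28·t(state 2) + 0.24·t(state 5) + 0.24·t(state 4)
Solving: t(state 2) = 4.7335, t(state 5) = 5.0228, t(state 4) = 4.6459.
Expected steps from state 4 to state 1: 4.6459.

4.6459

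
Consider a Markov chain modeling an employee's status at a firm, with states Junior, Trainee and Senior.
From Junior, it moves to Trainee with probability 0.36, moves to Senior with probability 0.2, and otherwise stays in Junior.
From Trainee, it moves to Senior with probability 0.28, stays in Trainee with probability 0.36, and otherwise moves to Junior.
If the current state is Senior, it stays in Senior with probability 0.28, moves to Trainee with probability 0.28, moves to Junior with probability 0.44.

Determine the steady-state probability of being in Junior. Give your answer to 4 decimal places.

Let the stationary distribution be π with π = πP and π_1 + π_2 + π_3 = 1.
π_1 = 0.44·π_1 + 0.36·π_2 + 0.44·π_3
π_2 = 0.36·π_1 + 0.36·π_2 + 0.28·π_3
Solving with the normalization constraint gives π = (0.4128, 0.3402, 0.2470).
So the stationary probability of Junior is 0.4128.

0.4128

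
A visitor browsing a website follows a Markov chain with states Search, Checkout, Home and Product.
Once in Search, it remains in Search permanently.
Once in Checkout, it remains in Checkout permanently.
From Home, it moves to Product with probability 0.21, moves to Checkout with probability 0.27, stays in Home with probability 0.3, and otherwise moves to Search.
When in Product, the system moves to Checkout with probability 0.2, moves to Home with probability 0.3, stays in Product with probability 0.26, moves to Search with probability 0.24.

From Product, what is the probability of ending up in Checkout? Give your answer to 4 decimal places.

0.4857

Let h(s) be the probability of absorption at Checkout starting from transient state s. Then h(Checkout) = 1 and h(Search) = 0. By first-step analysis:
h(Home) = 0.22·0 + 0.27·1 + 0.3·h(Home) + 0.21·h(Product)
h(Product) = 0.24·0 + 0.2·1 + 0.3·h(Home) + 0.26·h(Product)
Solving: h(Home) = 0.5314, h(Product) = 0.4857.
Starting from Product, the probability is 0.4857.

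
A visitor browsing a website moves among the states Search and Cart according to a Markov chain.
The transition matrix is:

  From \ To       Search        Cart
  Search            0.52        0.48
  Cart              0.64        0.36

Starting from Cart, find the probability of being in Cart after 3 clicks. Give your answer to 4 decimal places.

Propagate the distribution vector 3 clicks from Cart.
After 0 clicks: (0.0000, 1.0000)
After 1 click: (0.6400, 0.3600)
After 2 clicks: (0.5632, 0.4368)
After 3 clicks: (0.5724, 0.4276)
P(in Cart after 3 clicks) = 0.4276

0.4276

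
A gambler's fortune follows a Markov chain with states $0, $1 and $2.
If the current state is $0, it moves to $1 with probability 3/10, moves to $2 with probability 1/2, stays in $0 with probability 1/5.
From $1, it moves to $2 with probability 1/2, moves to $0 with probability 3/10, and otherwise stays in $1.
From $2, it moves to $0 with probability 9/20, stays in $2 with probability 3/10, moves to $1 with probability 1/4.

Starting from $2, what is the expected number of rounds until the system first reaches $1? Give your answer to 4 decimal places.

3.7313

Let t(s) be the expected number of rounds to first reach $1 from state s, with t($1) = 0. Conditioning on the first round:
t($0) = 1 + 0.2·t($0) + 0.5·t($2)
t($2) = 1 + 0.45·t($0) + 0.3·t($2)
Solving: t($0) = 3.5821, t($2) = 3.7313.
Expected rounds from $2 to $1: 3.7313.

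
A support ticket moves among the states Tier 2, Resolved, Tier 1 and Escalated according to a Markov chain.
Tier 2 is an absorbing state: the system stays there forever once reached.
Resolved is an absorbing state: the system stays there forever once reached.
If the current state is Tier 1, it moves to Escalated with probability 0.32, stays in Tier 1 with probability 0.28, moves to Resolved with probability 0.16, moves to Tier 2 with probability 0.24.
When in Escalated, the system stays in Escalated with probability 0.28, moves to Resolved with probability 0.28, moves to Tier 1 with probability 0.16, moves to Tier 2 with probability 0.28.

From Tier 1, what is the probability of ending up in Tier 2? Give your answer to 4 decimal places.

Let h(s) be the probability of absorption at Tier 2 starting from transient state s. Then h(Tier 2) = 1 and h(Resolved) = 0. By first-step analysis:
h(Tier 1) = 0.24·1 + 0.16·0 + 0.28·h(Tier 1) + 0.32·h(Escalated)
h(Escalated) = 0.28·1 + 0.28·0 + 0.16·h(Tier 1) + 0.28·h(Escalated)
Solving: h(Tier 1) = 0.5616, h(Escalated) = 0.5137.
Starting from Tier 1, the probability is 0.5616.

0.5616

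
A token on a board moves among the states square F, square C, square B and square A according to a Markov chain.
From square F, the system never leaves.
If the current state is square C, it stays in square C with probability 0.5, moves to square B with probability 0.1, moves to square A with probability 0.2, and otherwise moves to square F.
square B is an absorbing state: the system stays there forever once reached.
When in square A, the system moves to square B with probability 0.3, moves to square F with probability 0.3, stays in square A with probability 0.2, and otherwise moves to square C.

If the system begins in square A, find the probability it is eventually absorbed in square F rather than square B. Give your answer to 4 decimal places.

Let h(s) be the probability of absorption at square F starting from transient state s. Then h(square F) = 1 and h(square B) = 0. By first-step analysis:
h(square C) = 0.2·1 + 0.5·h(square C) + 0.1·0 + 0.2·h(square A)
h(square A) = 0.3·1 + 0.2·h(square C) + 0.3·0 + 0.2·h(square A)
Solving: h(square C) = 0.6111, h(square A) = 0.5278.
Starting from square A, the probability is 0.5278.

0.5278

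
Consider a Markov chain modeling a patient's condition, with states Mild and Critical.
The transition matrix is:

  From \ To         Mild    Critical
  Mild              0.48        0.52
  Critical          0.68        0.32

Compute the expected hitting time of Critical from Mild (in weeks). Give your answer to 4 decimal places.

Let t(s) be the expected number of weeks to first reach Critical from state s, with t(Critical) = 0. Conditioning on the first week:
t(Mild) = 1 + 0.48·t(Mild)
Solving: t(Mild) = 1.9231.
Expected weeks from Mild to Critical: 1.9231.

1.9231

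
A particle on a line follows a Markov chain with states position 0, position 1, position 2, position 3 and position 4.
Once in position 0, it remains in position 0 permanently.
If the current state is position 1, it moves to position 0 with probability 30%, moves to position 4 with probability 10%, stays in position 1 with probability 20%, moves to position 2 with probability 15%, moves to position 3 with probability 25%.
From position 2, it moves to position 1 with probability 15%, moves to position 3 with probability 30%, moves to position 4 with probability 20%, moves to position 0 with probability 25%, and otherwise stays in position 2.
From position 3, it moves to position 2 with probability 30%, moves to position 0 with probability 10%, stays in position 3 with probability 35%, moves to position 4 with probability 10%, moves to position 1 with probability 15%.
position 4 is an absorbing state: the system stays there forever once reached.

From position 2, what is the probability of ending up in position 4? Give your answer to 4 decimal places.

Let h(s) be the probability of absorption at position 4 starting from transient state s. Then h(position 4) = 1 and h(position 0) = 0. By first-step analysis:
h(position 1) = 0.3·0 + 0.2·h(position 1) + 0.15·h(position 2) + 0.25·h(position 3) + 0.1·1
h(position 2) = 0.25·0 + 0.15·h(position 1) + 0.1·h(position 2) + 0.3·h(position 3) + 0.2·1
h(position 3) = 0.1·0 + 0.15·h(position 1) + 0.3·h(position 2) + 0.35·h(position 3) + 0.1·1
Solving: h(position 1) = 0.3367, h(position 2) = 0.4202, h(position 3) = 0.4255.
Starting from position 2, the probability is 0.4202.

0.4202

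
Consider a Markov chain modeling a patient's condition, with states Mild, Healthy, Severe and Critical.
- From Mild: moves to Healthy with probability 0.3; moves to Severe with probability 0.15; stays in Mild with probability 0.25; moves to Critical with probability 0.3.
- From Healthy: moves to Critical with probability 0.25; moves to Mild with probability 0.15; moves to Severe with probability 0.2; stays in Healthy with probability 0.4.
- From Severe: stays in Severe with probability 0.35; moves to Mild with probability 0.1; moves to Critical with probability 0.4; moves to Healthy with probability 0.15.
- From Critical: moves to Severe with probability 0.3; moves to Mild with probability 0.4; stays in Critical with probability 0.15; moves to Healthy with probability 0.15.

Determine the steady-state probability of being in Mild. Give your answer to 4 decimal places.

Let the stationary distribution be π with π = πP and π_1 + π_2 + π_3 + π_4 = 1.
π_1 = 0.25·π_1 + 0.15·π_2 + 0.1·π_3 + 0.4·π_4
π_2 = 0.3·π_1 + 0.4·π_2 + 0.15·π_3 + 0.15·π_4
π_3 = 0.15·π_1 + 0.2·π_2 + 0.35·π_3 + 0.3·π_4
Solving with the normalization constraint gives π = (0.2282, 0.2456, 0.2539, 0.2723).
So the stationary probability of Mild is 0.2282.

0.2282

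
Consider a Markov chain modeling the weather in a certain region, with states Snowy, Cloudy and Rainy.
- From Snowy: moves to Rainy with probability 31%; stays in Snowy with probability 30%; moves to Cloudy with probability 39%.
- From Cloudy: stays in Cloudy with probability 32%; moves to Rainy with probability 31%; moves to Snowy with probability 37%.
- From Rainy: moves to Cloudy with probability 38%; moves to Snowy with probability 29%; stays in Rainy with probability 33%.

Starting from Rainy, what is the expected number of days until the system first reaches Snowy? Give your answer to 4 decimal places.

3.1380

Let t(s) be the expected number of days to first reach Snowy from state s, with t(Snowy) = 0. Conditioning on the first day:
t(Cloudy) = 1 + 0.32·t(Cloudy) + 0.31·t(Rainy)
t(Rainy) = 1 + 0.38·t(Cloudy) + 0.33·t(Rainy)
Solving: t(Cloudy) = 2.9011, t(Rainy) = 3.1380.
Expected days from Rainy to Snowy: 3.1380.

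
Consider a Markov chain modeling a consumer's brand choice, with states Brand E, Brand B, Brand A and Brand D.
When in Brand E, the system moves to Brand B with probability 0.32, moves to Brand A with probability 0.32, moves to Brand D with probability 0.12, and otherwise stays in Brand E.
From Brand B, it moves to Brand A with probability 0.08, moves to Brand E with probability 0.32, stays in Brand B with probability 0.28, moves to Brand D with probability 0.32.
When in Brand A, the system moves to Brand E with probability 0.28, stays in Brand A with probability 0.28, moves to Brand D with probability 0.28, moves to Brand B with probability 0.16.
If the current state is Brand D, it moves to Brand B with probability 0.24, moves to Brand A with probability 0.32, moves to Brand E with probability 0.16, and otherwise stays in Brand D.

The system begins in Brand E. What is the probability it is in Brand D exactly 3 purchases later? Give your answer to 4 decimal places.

Propagate the distribution vector 3 purchases from Brand E.
After 0 purchases: (1.0000, 0.0000, 0.0000, 0.0000)
After 1 purchase: (0.2400, 0.3200, 0.3200, 0.1200)
After 2 purchases: (0.2688, 0.2464, 0.2304, 0.2544)
After 3 purchases: (0.2486, 0.2529, 0.2516, 0.2468)
P(in Brand D after 3 purchases) = 0.2468

0.2468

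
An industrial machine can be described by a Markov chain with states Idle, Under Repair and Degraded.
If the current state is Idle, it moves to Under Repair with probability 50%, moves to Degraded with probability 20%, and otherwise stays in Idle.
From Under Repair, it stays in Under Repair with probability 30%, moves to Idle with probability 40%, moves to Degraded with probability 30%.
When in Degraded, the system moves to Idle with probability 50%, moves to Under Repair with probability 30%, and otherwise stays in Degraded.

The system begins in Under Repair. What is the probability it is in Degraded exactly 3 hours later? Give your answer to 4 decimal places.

0.2380

Propagate the distribution vector 3 hours from Under Repair.
After 0 hours: (0.0000, 1.0000, 0.0000)
After 1 hour: (0.4000, 0.3000, 0.3000)
After 2 hours: (0.3900, 0.3800, 0.2300)
After 3 hours: (0.3840, 0.3780, 0.2380)
P(in Degraded after 3 hours) = 0.2380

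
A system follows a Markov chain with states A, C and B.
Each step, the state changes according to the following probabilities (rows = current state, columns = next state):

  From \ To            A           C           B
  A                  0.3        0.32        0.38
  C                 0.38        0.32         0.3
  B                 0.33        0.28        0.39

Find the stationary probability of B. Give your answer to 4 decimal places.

0.3591

Let the stationary distribution be π with π = πP and π_1 + π_2 + π_3 = 1.
π_1 = 0.3·π_1 + 0.38·π_2 + 0.33·π_3
π_2 = 0.32·π_1 + 0.32·π_2 + 0.28·π_3
Solving with the normalization constraint gives π = (0.3352, 0.3056, 0.3591).
So the stationary probability of B is 0.3591.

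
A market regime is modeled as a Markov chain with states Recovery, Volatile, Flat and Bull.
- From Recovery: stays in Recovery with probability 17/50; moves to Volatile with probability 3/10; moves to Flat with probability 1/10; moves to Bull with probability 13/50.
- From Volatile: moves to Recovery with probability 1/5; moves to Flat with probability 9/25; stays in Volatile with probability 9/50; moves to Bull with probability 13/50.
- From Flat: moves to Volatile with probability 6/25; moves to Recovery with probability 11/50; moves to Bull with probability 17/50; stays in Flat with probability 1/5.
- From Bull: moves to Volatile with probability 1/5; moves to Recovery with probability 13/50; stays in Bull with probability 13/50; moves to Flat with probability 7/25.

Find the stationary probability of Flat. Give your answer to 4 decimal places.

0.2334

Let the stationary distribution be π with π = πP and π_1 + π_2 + π_3 + π_4 = 1.
π_1 = 0.34·π_1 + 0.2·π_2 + 0.22·π_3 + 0.26·π_4
π_2 = 0.3·π_1 + 0.18·π_2 + 0.24·π_3 + 0.2·π_4
π_3 = 0.1·π_1 + 0.36·π_2 + 0.2·π_3 + 0.28·π_4
Solving with the normalization constraint gives π = (0.2574, 0.2305, 0.2334, 0.2787).
So the stationary probability of Flat is 0.2334.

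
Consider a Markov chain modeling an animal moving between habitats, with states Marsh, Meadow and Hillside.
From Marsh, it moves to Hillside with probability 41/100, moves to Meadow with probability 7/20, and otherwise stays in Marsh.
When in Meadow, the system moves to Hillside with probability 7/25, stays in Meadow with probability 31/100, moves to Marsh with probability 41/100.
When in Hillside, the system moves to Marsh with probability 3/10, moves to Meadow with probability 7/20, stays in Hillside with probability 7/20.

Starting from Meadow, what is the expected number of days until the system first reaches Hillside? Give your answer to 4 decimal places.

3.0717

Let t(s) be the expected number of days to first reach Hillside from state s, with t(Hillside) = 0. Conditioning on the first day:
t(Marsh) = 1 + 0.24·t(Marsh) + 0.35·t(Meadow)
t(Meadow) = 1 + 0.41·t(Marsh) + 0.31·t(Meadow)
Solving: t(Marsh) = 2.7304, t(Meadow) = 3.0717.
Expected days from Meadow to Hillside: 3.0717.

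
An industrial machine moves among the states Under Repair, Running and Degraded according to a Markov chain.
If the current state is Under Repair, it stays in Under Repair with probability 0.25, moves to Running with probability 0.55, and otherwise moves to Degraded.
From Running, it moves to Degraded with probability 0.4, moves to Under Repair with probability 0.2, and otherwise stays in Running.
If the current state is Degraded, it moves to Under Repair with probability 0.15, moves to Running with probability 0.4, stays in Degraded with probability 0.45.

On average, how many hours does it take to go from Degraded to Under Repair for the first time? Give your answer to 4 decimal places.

5.8824

Let t(s) be the expected number of hours to first reach Under Repair from state s, with t(Under Repair) = 0. Conditioning on the first hour:
t(Running) = 1 + 0.4·t(Running) + 0.4·t(Degraded)
t(Degraded) = 1 + 0.4·t(Running) + 0.45·t(Degraded)
Solving: t(Running) = 5.5882, t(Degraded) = 5.8824.
Expected hours from Degraded to Under Repair: 5.8824.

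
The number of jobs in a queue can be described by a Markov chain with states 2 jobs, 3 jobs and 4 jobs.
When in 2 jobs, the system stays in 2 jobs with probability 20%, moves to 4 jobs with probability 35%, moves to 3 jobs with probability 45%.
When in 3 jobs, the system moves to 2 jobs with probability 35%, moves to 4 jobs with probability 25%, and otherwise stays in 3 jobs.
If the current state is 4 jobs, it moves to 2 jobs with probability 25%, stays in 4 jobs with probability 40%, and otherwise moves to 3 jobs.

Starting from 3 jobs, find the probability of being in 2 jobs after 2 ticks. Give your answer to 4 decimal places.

0.2725

Sum over the intermediate state after 1 tick:
P = P(3 jobs→2 jobs)·P(2 jobs→2 jobs) + P(3 jobs→3 jobs)·P(3 jobs→2 jobs) + P(3 jobs→4 jobs)·P(4 jobs→2 jobs)
  = 0.35×0.2 + 0.4×0.35 + 0.25×0.25
  = 0.0700 + 0.1400 + 0.0625 = 0.2725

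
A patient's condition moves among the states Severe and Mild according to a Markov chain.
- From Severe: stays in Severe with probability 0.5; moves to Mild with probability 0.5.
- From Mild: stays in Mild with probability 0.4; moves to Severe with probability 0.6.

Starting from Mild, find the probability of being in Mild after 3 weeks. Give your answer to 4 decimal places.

0.4540

Propagate the distribution vector 3 weeks from Mild.
After 0 weeks: (0.0000, 1.0000)
After 1 week: (0.6000, 0.4000)
After 2 weeks: (0.5400, 0.4600)
After 3 weeks: (0.5460, 0.4540)
P(in Mild after 3 weeks) = 0.4540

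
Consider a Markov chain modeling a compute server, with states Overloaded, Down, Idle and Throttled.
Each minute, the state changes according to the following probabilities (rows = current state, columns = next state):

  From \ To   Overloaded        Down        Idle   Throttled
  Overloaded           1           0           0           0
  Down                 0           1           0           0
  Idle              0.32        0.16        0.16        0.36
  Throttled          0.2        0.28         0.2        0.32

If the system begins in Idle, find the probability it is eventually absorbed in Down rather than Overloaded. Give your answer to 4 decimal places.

0.4199

Let h(s) be the probability of absorption at Down starting from transient state s. Then h(Down) = 1 and h(Overloaded) = 0. By first-step analysis:
h(Idle) = 0.32·0 + 0.16·1 + 0.16·h(Idle) + 0.36·h(Throttled)
h(Throttled) = 0.2·0 + 0.28·1 + 0.2·h(Idle) + 0.32·h(Throttled)
Solving: h(Idle) = 0.4199, h(Throttled) = 0.5353.
Starting from Idle, the probability is 0.4199.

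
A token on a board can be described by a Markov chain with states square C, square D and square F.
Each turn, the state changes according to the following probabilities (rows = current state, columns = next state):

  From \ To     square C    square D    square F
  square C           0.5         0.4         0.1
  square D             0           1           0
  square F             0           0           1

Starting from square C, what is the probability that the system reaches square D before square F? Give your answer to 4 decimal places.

Let h(s) be the probability of absorption at square D starting from transient state s. Then h(square D) = 1 and h(square F) = 0. By first-step analysis:
h(square C) = 0.5·h(square C) + 0.4·1 + 0.1·0
Solving: h(square C) = 0.8000.
Starting from square C, the probability is 0.8000.

0.8000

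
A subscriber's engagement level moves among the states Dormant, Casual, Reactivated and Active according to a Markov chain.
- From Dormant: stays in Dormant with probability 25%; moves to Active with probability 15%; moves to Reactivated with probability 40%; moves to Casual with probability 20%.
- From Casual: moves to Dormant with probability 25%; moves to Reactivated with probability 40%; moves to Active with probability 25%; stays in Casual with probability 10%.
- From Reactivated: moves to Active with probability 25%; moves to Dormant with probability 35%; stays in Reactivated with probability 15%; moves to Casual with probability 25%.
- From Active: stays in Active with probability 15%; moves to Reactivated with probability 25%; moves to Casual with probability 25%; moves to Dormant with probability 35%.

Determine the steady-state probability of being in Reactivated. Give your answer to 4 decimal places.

Let the stationary distribution be π with π = πP and π_1 + π_2 + π_3 + π_4 = 1.
π_1 = 0.25·π_1 + 0.25·π_2 + 0.35·π_3 + 0.35·π_4
π_2 = 0.2·π_1 + 0.1·π_2 + 0.25·π_3 + 0.25·π_4
π_3 = 0.4·π_1 + 0.4·π_2 + 0.15·π_3 + 0.25·π_4
Solving with the normalization constraint gives π = (0.2996, 0.2044, 0.2960, 0.2000).
So the stationary probability of Reactivated is 0.2960.

0.2960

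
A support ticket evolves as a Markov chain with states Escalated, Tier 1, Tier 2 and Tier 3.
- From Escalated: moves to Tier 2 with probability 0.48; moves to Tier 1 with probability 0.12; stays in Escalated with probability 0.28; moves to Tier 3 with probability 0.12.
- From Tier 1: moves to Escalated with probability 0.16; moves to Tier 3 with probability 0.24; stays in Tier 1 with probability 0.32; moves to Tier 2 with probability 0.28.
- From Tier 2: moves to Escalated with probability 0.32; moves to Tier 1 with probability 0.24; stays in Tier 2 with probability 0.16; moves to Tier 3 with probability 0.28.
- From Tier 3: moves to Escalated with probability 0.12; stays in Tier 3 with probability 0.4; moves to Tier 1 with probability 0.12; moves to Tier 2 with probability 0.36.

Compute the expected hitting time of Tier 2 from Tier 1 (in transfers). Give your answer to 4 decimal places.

2.9859

Let t(s) be the expected number of transfers to first reach Tier 2 from state s, with t(Tier 2) = 0. Conditioning on the first transfer:
t(Escalated) = 1 + 0.28·t(Escalated) + 0.12·t(Tier 1) + 0.12·t(Tier 3)
t(Tier 1) = 1 + 0.16·t(Escalated) + 0.32·t(Tier 1) + 0.24·t(Tier 3)
t(Tier 3) = 1 + 0.12·t(Escalated) + 0.12·t(Tier 1) + 0.4·t(Tier 3)
Solving: t(Escalated) = 2.3419, t(Tier 1) = 2.9859, t(Tier 3) = 2.7322.
Expected transfers from Tier 1 to Tier 2: 2.9859.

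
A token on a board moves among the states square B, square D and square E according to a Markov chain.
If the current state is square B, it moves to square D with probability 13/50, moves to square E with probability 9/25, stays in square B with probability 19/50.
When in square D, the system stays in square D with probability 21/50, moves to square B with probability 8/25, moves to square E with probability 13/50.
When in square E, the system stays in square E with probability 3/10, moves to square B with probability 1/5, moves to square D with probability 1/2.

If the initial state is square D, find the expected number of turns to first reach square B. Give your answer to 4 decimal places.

Let t(s) be the expected number of turns to first reach square B from state s, with t(square B) = 0. Conditioning on the first turn:
t(square D) = 1 + 0.42·t(square D) + 0.26·t(square E)
t(square E) = 1 + 0.5·t(square D) + 0.3·t(square E)
Solving: t(square D) = 3.4783, t(square E) = 3.9130.
Expected turns from square D to square B: 3.4783.

3.4783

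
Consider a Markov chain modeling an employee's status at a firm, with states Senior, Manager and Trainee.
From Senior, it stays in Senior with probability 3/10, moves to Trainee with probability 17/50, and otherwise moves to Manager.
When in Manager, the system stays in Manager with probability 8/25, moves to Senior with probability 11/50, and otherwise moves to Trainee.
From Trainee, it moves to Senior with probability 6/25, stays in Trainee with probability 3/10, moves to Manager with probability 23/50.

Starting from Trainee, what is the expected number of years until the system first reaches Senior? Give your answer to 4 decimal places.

Let t(s) be the expected number of years to first reach Senior from state s, with t(Senior) = 0. Conditioning on the first year:
t(Manager) = 1 + 0.32·t(Manager) + 0.46·t(Trainee)
t(Trainee) = 1 + 0.46·t(Manager) + 0.3·t(Trainee)
Solving: t(Manager) = 4.3873, t(Trainee) = 4.3116.
Expected years from Trainee to Senior: 4.3116.

4.3116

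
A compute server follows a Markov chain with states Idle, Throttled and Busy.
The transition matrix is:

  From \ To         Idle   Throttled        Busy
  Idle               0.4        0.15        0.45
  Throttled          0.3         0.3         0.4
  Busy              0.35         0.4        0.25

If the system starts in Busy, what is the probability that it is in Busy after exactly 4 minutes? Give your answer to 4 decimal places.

Propagate the distribution vector 4 minutes from Busy.
After 0 minutes: (0.0000, 0.0000, 1.0000)
After 1 minute: (0.3500, 0.4000, 0.2500)
After 2 minutes: (0.3475, 0.2725, 0.3800)
After 3 minutes: (0.3538, 0.2859, 0.3604)
After 4 minutes: (0.3534, 0.2830, 0.3636)
P(in Busy after 4 minutes) = 0.3636

0.3636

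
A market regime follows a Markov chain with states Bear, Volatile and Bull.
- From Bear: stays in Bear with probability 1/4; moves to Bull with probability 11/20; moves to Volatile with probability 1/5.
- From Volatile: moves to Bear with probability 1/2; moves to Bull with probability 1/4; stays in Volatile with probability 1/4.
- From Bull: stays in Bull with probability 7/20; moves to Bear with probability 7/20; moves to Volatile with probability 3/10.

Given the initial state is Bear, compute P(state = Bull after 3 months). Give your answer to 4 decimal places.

0.3945

Propagate the distribution vector 3 months from Bear.
After 0 months: (1.0000, 0.0000, 0.0000)
After 1 month: (0.2500, 0.2000, 0.5500)
After 2 months: (0.3550, 0.2650, 0.3800)
After 3 months: (0.3543, 0.2513, 0.3945)
P(in Bull after 3 months) = 0.3945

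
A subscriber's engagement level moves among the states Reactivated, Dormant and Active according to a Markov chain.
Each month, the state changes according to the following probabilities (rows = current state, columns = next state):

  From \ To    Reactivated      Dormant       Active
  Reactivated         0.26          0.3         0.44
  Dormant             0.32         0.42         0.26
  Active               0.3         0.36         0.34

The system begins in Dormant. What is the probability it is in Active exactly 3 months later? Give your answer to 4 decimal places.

Propagate the distribution vector 3 months from Dormant.
After 0 months: (0.0000, 1.0000, 0.0000)
After 1 month: (0.3200, 0.4200, 0.2600)
After 2 months: (0.2956, 0.3660, 0.3384)
After 3 months: (0.2955, 0.3642, 0.3403)
P(in Active after 3 months) = 0.3403

0.3403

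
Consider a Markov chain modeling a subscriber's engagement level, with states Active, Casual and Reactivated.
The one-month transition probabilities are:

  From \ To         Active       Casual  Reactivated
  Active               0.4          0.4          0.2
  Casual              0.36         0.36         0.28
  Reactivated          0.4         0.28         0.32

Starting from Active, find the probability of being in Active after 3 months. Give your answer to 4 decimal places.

Propagate the distribution vector 3 months from Active.
After 0 months: (1.0000, 0.0000, 0.0000)
After 1 month: (0.4000, 0.4000, 0.2000)
After 2 months: (0.3840, 0.3600, 0.2560)
After 3 months: (0.3856, 0.3549, 0.2595)
P(in Active after 3 months) = 0.3856

0.3856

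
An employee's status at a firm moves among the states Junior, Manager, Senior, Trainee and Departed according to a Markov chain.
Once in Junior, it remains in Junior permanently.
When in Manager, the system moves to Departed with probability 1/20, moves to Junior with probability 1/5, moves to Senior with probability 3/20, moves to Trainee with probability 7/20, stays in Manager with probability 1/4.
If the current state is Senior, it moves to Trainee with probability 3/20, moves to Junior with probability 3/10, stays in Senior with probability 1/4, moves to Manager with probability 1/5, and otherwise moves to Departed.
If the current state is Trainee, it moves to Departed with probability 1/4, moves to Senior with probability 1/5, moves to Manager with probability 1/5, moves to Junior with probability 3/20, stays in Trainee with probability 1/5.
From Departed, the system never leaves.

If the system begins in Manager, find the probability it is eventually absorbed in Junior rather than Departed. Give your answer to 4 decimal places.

Let h(s) be the probability of absorption at Junior starting from transient state s. Then h(Junior) = 1 and h(Departed) = 0. By first-step analysis:
h(Manager) = 0.2·1 + 0.25·h(Manager) + 0.15·h(Senior) + 0.35·h(Trainee) + 0.05·0
h(Senior) = 0.3·1 + 0.2·h(Manager) + 0.25·h(Senior) + 0.15·h(Trainee) + 0.1·0
h(Trainee) = 0.15·1 + 0.2·h(Manager) + 0.2·h(Senior) + 0.2·h(Trainee) + 0.25·0
Solving: h(Manager) = 0.6429, h(Senior) = 0.6748, h(Trainee) = 0.5169.
Starting from Manager, the probability is 0.6429.

0.6429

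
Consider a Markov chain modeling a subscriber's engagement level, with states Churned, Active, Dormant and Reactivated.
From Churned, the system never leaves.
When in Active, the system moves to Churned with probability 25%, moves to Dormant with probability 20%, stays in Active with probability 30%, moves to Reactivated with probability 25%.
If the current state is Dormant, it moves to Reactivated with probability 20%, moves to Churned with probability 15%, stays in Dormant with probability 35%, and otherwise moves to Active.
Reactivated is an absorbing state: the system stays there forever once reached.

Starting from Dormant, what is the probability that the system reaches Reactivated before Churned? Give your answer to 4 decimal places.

0.5443

Let h(s) be the probability of absorption at Reactivated starting from transient state s. Then h(Reactivated) = 1 and h(Churned) = 0. By first-step analysis:
h(Active) = 0.25·0 + 0.3·h(Active) + 0.2·h(Dormant) + 0.25·1
h(Dormant) = 0.15·0 + 0.3·h(Active) + 0.35·h(Dormant) + 0.2·1
Solving: h(Active) = 0.5127, h(Dormant) = 0.5443.
Starting from Dormant, the probability is 0.5443.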